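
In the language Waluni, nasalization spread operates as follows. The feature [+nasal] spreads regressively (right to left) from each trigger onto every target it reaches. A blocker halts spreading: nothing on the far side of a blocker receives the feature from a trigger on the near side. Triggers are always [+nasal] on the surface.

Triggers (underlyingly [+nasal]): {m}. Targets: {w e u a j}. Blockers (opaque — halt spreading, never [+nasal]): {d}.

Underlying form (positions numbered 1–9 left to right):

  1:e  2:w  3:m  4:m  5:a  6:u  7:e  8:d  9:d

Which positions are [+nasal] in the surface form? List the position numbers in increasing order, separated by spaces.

From /m/ at 3 leftward: 2 /w/ → [+nasal]; 1 /e/ → [+nasal]; word edge.
From /m/ at 4 leftward: 3 /m/ is itself a trigger — this domain ends here.
Targets with no active source: positions 5 6 7 stay [-nasal].

1 2 3 4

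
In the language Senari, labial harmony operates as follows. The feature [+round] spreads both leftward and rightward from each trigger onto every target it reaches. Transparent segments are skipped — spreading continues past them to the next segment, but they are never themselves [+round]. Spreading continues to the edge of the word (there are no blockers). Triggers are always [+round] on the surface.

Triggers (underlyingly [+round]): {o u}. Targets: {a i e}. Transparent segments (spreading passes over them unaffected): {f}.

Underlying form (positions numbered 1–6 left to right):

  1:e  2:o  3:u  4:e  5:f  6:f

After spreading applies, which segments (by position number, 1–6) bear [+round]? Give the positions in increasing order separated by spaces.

1 2 3 4

From /o/ at 2 rightward: 3 /u/ is itself a trigger — this domain ends here.
From /o/ at 2 leftward: 1 /e/ → [+round]; word edge.
From /u/ at 3 rightward: 4 /e/ → [+round]; 5 /f/ transparent; 6 /f/ transparent; word edge.
From /u/ at 3 leftward: 2 /o/ is itself a trigger — this domain ends here.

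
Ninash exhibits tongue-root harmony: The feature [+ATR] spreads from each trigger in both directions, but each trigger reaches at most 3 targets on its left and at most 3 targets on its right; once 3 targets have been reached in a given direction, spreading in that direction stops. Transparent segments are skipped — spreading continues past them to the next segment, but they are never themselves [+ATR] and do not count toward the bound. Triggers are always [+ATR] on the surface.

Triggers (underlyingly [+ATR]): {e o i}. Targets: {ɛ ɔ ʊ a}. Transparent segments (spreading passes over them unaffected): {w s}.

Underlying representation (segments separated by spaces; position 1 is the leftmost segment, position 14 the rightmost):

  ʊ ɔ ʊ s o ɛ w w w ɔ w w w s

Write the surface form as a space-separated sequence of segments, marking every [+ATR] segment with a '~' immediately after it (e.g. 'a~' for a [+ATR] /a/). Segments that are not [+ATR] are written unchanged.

ʊ~ ɔ~ ʊ~ s o~ ɛ~ w w w ɔ~ w w w s

From /o/ at 5 rightward: 6 /ɛ/ → [+ATR]; 7 /w/ transparent; 8 /w/ transparent; 9 /w/ transparent; 10 /ɔ/ → [+ATR]; 11 /w/ transparent; 12 /w/ transparent; 13 /w/ transparent; 14 /s/ transparent; word edge.
From /o/ at 5 leftward: 4 /s/ transparent; 3 /ʊ/ → [+ATR]; 2 /ɔ/ → [+ATR]; 1 /ʊ/ → [+ATR]; bound reached.
[+ATR] positions on the surface: 1 2 3 5 6 10.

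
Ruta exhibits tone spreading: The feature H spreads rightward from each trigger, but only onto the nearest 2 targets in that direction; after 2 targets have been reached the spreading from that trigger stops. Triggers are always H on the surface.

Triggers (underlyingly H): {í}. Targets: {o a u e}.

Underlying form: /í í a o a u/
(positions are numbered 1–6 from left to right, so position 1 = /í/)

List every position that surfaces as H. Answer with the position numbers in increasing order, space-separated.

From /í/ at 1 rightward: 2 /í/ is itself a trigger — this domain ends here.
From /í/ at 2 rightward: 3 /a/ → H; 4 /o/ → H; bound reached.
Targets with no active source: positions 5 6 stay [-high tone].

1 2 3 4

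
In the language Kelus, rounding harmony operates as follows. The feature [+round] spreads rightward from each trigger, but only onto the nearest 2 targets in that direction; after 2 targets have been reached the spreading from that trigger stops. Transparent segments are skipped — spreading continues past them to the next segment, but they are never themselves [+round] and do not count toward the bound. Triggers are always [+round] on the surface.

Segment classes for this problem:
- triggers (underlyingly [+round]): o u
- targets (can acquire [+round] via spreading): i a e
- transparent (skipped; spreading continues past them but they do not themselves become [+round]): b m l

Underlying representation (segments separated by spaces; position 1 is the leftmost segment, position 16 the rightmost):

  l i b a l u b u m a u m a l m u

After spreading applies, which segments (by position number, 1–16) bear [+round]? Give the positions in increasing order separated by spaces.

From /u/ at 6 rightward: 7 /b/ transparent; 8 /u/ is itself a trigger — this domain ends here.
From /u/ at 8 rightward: 9 /m/ transparent; 10 /a/ → [+round]; 11 /u/ is itself a trigger — this domain ends here.
From /u/ at 11 rightward: 12 /m/ transparent; 13 /a/ → [+round]; 14 /l/ transparent; 15 /m/ transparent; 16 /u/ is itself a trigger — this domain ends here.
From /u/ at 16 rightward: word edge.
Targets with no active source: positions 2 4 stay [-round].

6 8 10 11 13 16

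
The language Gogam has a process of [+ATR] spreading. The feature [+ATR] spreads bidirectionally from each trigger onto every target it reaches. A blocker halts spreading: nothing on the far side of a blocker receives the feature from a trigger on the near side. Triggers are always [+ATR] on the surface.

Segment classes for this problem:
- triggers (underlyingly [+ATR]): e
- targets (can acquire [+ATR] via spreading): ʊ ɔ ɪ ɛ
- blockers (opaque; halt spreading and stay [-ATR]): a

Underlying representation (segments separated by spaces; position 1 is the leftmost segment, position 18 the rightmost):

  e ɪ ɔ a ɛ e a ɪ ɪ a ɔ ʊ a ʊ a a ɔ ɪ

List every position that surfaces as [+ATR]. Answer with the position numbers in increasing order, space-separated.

1 2 3 5 6

From /e/ at 1 rightward: 2 /ɪ/ → [+ATR]; 3 /ɔ/ → [+ATR]; 4 /a/ blocks.
From /e/ at 1 leftward: word edge.
From /e/ at 6 rightward: 7 /a/ blocks.
From /e/ at 6 leftward: 5 /ɛ/ → [+ATR]; 4 /a/ blocks.
Targets with no active source: positions 8 9 11 12 14 17 18 stay [-ATR].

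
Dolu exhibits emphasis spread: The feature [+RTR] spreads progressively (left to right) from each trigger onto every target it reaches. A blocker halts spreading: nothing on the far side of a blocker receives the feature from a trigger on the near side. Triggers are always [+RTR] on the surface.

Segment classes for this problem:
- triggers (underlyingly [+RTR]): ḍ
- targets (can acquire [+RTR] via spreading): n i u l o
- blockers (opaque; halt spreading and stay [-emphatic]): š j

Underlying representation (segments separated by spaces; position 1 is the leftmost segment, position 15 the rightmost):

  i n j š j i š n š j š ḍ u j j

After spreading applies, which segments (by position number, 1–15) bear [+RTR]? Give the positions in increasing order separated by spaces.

From /ḍ/ at 12 rightward: 13 /u/ → [+RTR]; 14 /j/ blocks.
Targets with no active source: positions 1 2 6 8 stay [-emphatic].

12 13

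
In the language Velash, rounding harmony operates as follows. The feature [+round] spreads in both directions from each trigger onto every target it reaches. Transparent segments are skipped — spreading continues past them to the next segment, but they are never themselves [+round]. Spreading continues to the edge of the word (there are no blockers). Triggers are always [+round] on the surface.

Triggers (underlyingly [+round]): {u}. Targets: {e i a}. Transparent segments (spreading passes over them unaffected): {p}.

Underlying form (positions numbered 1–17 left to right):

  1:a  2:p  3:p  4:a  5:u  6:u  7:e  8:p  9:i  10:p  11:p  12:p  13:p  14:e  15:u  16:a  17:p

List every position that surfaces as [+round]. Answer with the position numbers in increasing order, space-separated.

From /u/ at 5 rightward: 6 /u/ is itself a trigger — this domain ends here.
From /u/ at 5 leftward: 4 /a/ → [+round]; 3 /p/ transparent; 2 /p/ transparent; 1 /a/ → [+round]; word edge.
From /u/ at 6 rightward: 7 /e/ → [+round]; 8 /p/ transparent; 9 /i/ → [+round]; 10 /p/ transparent; 11 /p/ transparent; 12 /p/ transparent; 13 /p/ transparent; 14 /e/ → [+round]; 15 /u/ is itself a trigger — this domain ends here.
From /u/ at 6 leftward: 5 /u/ is itself a trigger — this domain ends here.
From /u/ at 15 rightward: 16 /a/ → [+round]; 17 /p/ transparent; word edge.
From /u/ at 15 leftward: 14 /e/ → [+round]; 13 /p/ transparent; 12 /p/ transparent; 11 /p/ transparent; 10 /p/ transparent; 9 /i/ → [+round]; 8 /p/ transparent; 7 /e/ → [+round]; 6 /u/ is itself a trigger — this domain ends here.

1 4 5 6 7 9 14 15 16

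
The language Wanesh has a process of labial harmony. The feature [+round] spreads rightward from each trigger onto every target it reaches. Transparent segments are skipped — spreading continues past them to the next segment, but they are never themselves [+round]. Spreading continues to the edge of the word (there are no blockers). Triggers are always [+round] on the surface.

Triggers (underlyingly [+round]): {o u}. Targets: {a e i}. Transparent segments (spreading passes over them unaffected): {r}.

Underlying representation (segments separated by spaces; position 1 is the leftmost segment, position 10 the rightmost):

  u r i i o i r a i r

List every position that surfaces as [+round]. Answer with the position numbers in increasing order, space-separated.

From /u/ at 1 rightward: 2 /r/ transparent; 3 /i/ → [+round]; 4 /i/ → [+round]; 5 /o/ is itself a trigger — this domain ends here.
From /o/ at 5 rightward: 6 /i/ → [+round]; 7 /r/ transparent; 8 /a/ → [+round]; 9 /i/ → [+round]; 10 /r/ transparent; word edge.

1 3 4 5 6 8 9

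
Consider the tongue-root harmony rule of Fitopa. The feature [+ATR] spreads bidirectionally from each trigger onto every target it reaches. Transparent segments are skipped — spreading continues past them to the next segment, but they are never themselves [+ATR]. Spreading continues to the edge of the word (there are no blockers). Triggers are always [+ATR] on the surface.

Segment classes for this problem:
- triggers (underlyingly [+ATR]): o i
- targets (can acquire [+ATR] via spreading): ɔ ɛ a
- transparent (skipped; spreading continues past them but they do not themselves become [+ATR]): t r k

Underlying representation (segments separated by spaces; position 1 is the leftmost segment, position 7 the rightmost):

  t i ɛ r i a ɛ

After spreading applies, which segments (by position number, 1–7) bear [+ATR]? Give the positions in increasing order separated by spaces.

2 3 5 6 7

From /i/ at 2 rightward: 3 /ɛ/ → [+ATR]; 4 /r/ transparent; 5 /i/ is itself a trigger — this domain ends here.
From /i/ at 2 leftward: 1 /t/ transparent; word edge.
From /i/ at 5 rightward: 6 /a/ → [+ATR]; 7 /ɛ/ → [+ATR]; word edge.
From /i/ at 5 leftward: 4 /r/ transparent; 3 /ɛ/ → [+ATR]; 2 /i/ is itself a trigger — this domain ends here.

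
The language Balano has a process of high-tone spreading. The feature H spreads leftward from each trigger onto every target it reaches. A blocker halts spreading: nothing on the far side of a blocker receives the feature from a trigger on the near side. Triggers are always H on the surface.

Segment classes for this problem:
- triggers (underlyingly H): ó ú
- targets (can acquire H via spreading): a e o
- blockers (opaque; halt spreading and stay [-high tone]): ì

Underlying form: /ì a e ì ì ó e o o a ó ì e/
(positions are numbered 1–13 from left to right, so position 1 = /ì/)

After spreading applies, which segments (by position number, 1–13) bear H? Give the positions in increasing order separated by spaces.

6 7 8 9 10 11

From /ó/ at 6 leftward: 5 /ì/ blocks.
From /ó/ at 11 leftward: 10 /a/ → H; 9 /o/ → H; 8 /o/ → H; 7 /e/ → H; 6 /ó/ is itself a trigger — this domain ends here.
Targets with no active source: positions 2 3 13 stay [-high tone].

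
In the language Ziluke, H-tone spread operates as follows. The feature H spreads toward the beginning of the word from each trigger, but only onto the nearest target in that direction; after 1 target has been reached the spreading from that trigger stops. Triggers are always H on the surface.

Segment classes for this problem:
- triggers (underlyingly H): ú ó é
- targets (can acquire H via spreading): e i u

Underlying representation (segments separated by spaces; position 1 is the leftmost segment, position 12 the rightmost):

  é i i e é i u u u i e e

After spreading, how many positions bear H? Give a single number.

3

From /é/ at 1 leftward: word edge.
From /é/ at 5 leftward: 4 /e/ → H; bound reached.
Targets with no active source: positions 2 3 6 7 8 9 10 11 12 stay [-high tone].
H positions on the surface: 1 4 5.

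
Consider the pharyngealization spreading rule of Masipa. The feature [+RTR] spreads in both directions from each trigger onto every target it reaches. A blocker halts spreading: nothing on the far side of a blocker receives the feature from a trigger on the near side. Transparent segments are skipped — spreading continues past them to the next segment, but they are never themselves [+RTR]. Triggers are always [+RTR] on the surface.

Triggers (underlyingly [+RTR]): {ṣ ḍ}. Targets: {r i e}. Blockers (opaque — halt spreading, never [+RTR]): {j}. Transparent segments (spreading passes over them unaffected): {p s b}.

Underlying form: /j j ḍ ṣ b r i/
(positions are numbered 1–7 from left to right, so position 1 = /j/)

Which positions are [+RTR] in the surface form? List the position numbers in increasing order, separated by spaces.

From /ḍ/ at 3 rightward: 4 /ṣ/ is itself a trigger — this domain ends here.
From /ḍ/ at 3 leftward: 2 /j/ blocks.
From /ṣ/ at 4 rightward: 5 /b/ transparent; 6 /r/ → [+RTR]; 7 /i/ → [+RTR]; word edge.
From /ṣ/ at 4 leftward: 3 /ḍ/ is itself a trigger — this domain ends here.

3 4 6 7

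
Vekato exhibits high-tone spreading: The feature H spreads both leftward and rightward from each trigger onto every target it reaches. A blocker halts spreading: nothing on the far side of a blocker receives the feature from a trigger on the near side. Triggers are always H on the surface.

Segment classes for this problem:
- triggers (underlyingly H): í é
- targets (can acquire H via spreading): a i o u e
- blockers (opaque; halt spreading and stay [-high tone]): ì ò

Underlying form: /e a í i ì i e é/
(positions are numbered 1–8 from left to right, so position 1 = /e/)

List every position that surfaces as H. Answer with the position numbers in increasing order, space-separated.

From /í/ at 3 rightward: 4 /i/ → H; 5 /ì/ blocks.
From /í/ at 3 leftward: 2 /a/ → H; 1 /e/ → H; word edge.
From /é/ at 8 rightward: word edge.
From /é/ at 8 leftward: 7 /e/ → H; 6 /i/ → H; 5 /ì/ blocks.

1 2 3 4 6 7 8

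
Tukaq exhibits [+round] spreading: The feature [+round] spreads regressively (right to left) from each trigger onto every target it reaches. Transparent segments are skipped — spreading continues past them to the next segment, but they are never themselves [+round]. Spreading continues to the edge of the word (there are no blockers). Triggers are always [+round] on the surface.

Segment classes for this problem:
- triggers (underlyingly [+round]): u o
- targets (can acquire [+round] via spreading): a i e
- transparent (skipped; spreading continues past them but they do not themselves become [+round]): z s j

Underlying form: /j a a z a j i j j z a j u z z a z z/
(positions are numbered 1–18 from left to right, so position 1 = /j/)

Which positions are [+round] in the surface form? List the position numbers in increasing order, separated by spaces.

From /u/ at 13 leftward: 12 /j/ transparent; 11 /a/ → [+round]; 10 /z/ transparent; 9 /j/ transparent; 8 /j/ transparent; 7 /i/ → [+round]; 6 /j/ transparent; 5 /a/ → [+round]; 4 /z/ transparent; 3 /a/ → [+round]; 2 /a/ → [+round]; 1 /j/ transparent; word edge.
Target with no active source: position 16 stays [-round].

2 3 5 7 11 13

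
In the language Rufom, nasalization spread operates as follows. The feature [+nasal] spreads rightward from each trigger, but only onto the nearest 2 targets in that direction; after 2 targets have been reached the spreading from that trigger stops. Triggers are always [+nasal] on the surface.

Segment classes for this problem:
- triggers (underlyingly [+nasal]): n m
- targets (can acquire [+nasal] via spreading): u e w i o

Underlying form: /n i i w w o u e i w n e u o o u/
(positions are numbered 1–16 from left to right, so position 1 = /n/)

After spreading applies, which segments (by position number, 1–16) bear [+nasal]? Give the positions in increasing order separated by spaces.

1 2 3 11 12 13

From /n/ at 1 rightward: 2 /i/ → [+nasal]; 3 /i/ → [+nasal]; bound reached.
From /n/ at 11 rightward: 12 /e/ → [+nasal]; 13 /u/ → [+nasal]; bound reached.
Targets with no active source: positions 4 5 6 7 8 9 10 14 15 16 stay [-nasal].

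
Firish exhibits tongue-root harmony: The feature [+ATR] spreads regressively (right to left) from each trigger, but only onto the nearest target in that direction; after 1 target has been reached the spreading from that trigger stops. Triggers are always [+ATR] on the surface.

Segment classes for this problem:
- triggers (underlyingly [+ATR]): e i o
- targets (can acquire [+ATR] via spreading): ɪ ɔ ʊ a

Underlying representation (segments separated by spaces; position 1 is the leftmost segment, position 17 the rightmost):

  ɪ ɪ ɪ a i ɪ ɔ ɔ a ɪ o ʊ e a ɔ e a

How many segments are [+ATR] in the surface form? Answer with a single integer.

8

From /i/ at 5 leftward: 4 /a/ → [+ATR]; bound reached.
From /o/ at 11 leftward: 10 /ɪ/ → [+ATR]; bound reached.
From /e/ at 13 leftward: 12 /ʊ/ → [+ATR]; bound reached.
From /e/ at 16 leftward: 15 /ɔ/ → [+ATR]; bound reached.
Targets with no active source: positions 1 2 3 6 7 8 9 14 17 stay [-ATR].
[+ATR] positions on the surface: 4 5 10 11 12 13 15 16.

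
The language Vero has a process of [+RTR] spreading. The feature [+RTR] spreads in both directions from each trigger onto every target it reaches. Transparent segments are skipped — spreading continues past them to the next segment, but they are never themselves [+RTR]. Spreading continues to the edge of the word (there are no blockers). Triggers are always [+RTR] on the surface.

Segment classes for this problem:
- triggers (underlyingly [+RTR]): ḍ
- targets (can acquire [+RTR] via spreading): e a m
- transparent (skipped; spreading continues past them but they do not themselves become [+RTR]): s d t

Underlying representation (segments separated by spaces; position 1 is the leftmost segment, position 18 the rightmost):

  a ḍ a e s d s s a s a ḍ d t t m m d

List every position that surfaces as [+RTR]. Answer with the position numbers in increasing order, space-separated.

1 2 3 4 9 11 12 16 17

From /ḍ/ at 2 rightward: 3 /a/ → [+RTR]; 4 /e/ → [+RTR]; 5 /s/ transparent; 6 /d/ transparent; 7 /s/ transparent; 8 /s/ transparent; 9 /a/ → [+RTR]; 10 /s/ transparent; 11 /a/ → [+RTR]; 12 /ḍ/ is itself a trigger — this domain ends here.
From /ḍ/ at 2 leftward: 1 /a/ → [+RTR]; word edge.
From /ḍ/ at 12 rightward: 13 /d/ transparent; 14 /t/ transparent; 15 /t/ transparent; 16 /m/ → [+RTR]; 17 /m/ → [+RTR]; 18 /d/ transparent; word edge.
From /ḍ/ at 12 leftward: 11 /a/ → [+RTR]; 10 /s/ transparent; 9 /a/ → [+RTR]; 8 /s/ transparent; 7 /s/ transparent; 6 /d/ transparent; 5 /s/ transparent; 4 /e/ → [+RTR]; 3 /a/ → [+RTR]; 2 /ḍ/ is itself a trigger — this domain ends here.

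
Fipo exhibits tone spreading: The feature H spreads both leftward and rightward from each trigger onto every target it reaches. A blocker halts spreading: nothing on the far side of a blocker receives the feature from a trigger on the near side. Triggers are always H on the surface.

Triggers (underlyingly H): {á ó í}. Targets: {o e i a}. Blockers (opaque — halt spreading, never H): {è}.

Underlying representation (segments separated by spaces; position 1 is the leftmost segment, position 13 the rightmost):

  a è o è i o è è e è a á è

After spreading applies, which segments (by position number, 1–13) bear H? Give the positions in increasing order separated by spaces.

11 12

From /á/ at 12 rightward: 13 /è/ blocks.
From /á/ at 12 leftward: 11 /a/ → H; 10 /è/ blocks.
Targets with no active source: positions 1 3 5 6 9 stay [-high tone].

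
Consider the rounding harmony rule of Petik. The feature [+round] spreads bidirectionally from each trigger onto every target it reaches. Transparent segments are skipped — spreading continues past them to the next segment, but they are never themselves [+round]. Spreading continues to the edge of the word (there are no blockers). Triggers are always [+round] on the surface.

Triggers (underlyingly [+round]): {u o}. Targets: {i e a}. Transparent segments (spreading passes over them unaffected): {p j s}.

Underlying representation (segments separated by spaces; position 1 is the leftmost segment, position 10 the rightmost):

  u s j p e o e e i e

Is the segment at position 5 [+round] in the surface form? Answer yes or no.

yes

From /u/ at 1 rightward: 2 /s/ transparent; 3 /j/ transparent; 4 /p/ transparent; 5 /e/ → [+round]; 6 /o/ is itself a trigger — this domain ends here.
From /u/ at 1 leftward: word edge.
From /o/ at 6 rightward: 7 /e/ → [+round]; 8 /e/ → [+round]; 9 /i/ → [+round]; 10 /e/ → [+round]; word edge.
From /o/ at 6 leftward: 5 /e/ → [+round]; 4 /p/ transparent; 3 /j/ transparent; 2 /s/ transparent; 1 /u/ is itself a trigger — this domain ends here.
[+round] positions on the surface: 1 5 6 7 8 9 10.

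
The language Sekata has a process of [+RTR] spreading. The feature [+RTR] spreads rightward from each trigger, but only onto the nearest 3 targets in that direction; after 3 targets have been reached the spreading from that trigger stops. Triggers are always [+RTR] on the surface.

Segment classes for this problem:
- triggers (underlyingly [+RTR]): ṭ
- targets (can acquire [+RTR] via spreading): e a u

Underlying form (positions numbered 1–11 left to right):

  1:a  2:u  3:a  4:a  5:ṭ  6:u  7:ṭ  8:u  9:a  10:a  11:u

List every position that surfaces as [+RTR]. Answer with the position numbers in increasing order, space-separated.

5 6 7 8 9 10

From /ṭ/ at 5 rightward: 6 /u/ → [+RTR]; 7 /ṭ/ is itself a trigger — this domain ends here.
From /ṭ/ at 7 rightward: 8 /u/ → [+RTR]; 9 /a/ → [+RTR]; 10 /a/ → [+RTR]; bound reached.
Targets with no active source: positions 1 2 3 4 11 stay [-emphatic].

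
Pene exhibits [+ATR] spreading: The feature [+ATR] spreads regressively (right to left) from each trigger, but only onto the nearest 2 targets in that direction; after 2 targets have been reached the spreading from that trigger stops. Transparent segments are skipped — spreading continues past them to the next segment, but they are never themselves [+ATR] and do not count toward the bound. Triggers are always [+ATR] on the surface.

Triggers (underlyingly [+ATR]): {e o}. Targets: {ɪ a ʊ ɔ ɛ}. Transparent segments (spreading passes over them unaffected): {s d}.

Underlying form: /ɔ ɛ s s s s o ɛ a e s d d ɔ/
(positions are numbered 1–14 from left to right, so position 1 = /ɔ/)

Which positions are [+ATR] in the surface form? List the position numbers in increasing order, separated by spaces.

1 2 7 8 9 10

From /o/ at 7 leftward: 6 /s/ transparent; 5 /s/ transparent; 4 /s/ transparent; 3 /s/ transparent; 2 /ɛ/ → [+ATR]; 1 /ɔ/ → [+ATR]; bound reached.
From /e/ at 10 leftward: 9 /a/ → [+ATR]; 8 /ɛ/ → [+ATR]; bound reached.
Target with no active source: position 14 stays [-ATR].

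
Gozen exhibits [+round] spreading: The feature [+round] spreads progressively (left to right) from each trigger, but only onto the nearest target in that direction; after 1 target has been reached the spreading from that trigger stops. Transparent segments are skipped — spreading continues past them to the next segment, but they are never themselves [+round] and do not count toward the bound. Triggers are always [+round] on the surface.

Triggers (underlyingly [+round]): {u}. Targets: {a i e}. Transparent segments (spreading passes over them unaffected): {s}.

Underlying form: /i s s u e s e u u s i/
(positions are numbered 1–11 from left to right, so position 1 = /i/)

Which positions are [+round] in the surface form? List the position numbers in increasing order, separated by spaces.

From /u/ at 4 rightward: 5 /e/ → [+round]; bound reached.
From /u/ at 8 rightward: 9 /u/ is itself a trigger — this domain ends here.
From /u/ at 9 rightward: 10 /s/ transparent; 11 /i/ → [+round]; bound reached.
Targets with no active source: positions 1 7 stay [-round].

4 5 8 9 11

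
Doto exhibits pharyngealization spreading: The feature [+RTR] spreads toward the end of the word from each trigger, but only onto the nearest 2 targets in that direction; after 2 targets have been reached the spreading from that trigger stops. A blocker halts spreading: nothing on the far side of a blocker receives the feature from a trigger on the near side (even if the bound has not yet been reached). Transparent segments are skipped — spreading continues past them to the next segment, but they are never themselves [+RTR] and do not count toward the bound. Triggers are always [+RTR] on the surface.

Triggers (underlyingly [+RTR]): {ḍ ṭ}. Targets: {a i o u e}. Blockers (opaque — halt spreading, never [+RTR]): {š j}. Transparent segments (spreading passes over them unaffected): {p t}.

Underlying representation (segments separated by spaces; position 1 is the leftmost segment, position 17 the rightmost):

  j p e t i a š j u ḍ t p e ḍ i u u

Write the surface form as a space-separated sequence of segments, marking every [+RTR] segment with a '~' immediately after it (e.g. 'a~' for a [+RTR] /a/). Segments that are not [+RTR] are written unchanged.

j p e t i a š j u ḍ~ t p e~ ḍ~ i~ u~ u

From /ḍ/ at 10 rightward: 11 /t/ transparent; 12 /p/ transparent; 13 /e/ → [+RTR]; 14 /ḍ/ is itself a trigger — this domain ends here.
From /ḍ/ at 14 rightward: 15 /i/ → [+RTR]; 16 /u/ → [+RTR]; bound reached.
Targets with no active source: positions 3 5 6 9 17 stay [-emphatic].
[+RTR] positions on the surface: 10 13 14 15 16.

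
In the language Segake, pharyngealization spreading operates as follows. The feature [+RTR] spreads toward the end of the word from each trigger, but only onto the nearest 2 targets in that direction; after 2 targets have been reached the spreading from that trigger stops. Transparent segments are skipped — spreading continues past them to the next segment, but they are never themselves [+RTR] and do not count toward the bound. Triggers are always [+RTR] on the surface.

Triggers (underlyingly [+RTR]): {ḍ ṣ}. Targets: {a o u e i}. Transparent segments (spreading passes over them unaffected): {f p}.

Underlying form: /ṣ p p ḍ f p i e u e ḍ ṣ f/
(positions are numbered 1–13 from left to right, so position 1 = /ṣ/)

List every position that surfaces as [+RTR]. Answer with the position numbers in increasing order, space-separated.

From /ṣ/ at 1 rightward: 2 /p/ transparent; 3 /p/ transparent; 4 /ḍ/ is itself a trigger — this domain ends here.
From /ḍ/ at 4 rightward: 5 /f/ transparent; 6 /p/ transparent; 7 /i/ → [+RTR]; 8 /e/ → [+RTR]; bound reached.
From /ḍ/ at 11 rightward: 12 /ṣ/ is itself a trigger — this domain ends here.
From /ṣ/ at 12 rightward: 13 /f/ transparent; word edge.
Targets with no active source: positions 9 10 stay [-emphatic].

1 4 7 8 11 12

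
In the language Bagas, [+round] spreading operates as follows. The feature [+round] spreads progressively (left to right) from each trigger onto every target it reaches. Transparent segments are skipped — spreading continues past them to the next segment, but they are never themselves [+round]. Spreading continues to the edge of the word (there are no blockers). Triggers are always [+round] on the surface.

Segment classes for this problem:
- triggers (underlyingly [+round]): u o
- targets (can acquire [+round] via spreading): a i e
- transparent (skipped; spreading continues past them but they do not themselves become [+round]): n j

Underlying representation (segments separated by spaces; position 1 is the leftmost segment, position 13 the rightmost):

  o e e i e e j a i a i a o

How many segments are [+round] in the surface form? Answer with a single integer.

From /o/ at 1 rightward: 2 /e/ → [+round]; 3 /e/ → [+round]; 4 /i/ → [+round]; 5 /e/ → [+round]; 6 /e/ → [+round]; 7 /j/ transparent; 8 /a/ → [+round]; 9 /i/ → [+round]; 10 /a/ → [+round]; 11 /i/ → [+round]; 12 /a/ → [+round]; 13 /o/ is itself a trigger — this domain ends here.
From /o/ at 13 rightward: word edge.
[+round] positions on the surface: 1 2 3 4 5 6 8 9 10 11 12 13.

12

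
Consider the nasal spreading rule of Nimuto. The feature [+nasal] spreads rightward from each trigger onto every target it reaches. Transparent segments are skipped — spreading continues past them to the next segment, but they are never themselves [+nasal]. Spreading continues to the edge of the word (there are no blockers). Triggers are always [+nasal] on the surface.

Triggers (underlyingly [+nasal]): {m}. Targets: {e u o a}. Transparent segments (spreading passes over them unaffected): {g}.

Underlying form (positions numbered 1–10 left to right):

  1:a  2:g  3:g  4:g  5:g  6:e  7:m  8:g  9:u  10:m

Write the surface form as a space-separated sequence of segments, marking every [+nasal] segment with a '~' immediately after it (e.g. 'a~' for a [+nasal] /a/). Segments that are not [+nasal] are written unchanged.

a g g g g e m~ g u~ m~

From /m/ at 7 rightward: 8 /g/ transparent; 9 /u/ → [+nasal]; 10 /m/ is itself a trigger — this domain ends here.
From /m/ at 10 rightward: word edge.
Targets with no active source: positions 1 6 stay [-nasal].
[+nasal] positions on the surface: 7 9 10.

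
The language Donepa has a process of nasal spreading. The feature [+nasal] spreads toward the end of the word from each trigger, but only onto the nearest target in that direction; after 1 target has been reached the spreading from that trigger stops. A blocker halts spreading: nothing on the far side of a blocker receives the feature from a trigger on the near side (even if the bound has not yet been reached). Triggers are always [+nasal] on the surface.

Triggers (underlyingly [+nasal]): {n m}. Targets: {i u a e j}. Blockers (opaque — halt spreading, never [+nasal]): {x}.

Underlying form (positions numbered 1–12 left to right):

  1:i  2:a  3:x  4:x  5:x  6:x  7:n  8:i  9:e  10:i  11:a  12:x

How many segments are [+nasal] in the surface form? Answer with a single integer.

2

From /n/ at 7 rightward: 8 /i/ → [+nasal]; bound reached.
Targets with no active source: positions 1 2 9 10 11 stay [-nasal].
[+nasal] positions on the surface: 7 8.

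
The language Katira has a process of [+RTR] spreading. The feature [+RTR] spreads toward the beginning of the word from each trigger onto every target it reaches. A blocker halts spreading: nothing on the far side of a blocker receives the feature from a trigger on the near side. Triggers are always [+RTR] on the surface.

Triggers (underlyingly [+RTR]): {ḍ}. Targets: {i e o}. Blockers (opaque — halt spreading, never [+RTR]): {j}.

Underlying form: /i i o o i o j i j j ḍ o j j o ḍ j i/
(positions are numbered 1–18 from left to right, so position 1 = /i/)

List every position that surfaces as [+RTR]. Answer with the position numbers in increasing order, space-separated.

11 15 16

From /ḍ/ at 11 leftward: 10 /j/ blocks.
From /ḍ/ at 16 leftward: 15 /o/ → [+RTR]; 14 /j/ blocks.
Targets with no active source: positions 1 2 3 4 5 6 8 12 18 stay [-emphatic].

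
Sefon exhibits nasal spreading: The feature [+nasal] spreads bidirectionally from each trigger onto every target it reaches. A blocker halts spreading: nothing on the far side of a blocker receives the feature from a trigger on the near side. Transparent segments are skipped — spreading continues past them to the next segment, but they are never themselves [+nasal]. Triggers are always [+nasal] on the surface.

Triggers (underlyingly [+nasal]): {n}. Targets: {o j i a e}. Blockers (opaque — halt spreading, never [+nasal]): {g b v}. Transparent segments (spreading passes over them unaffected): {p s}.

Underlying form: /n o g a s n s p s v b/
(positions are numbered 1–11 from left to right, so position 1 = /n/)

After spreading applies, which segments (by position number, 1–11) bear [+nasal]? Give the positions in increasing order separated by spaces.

From /n/ at 1 rightward: 2 /o/ → [+nasal]; 3 /g/ blocks.
From /n/ at 1 leftward: word edge.
From /n/ at 6 rightward: 7 /s/ transparent; 8 /p/ transparent; 9 /s/ transparent; 10 /v/ blocks.
From /n/ at 6 leftward: 5 /s/ transparent; 4 /a/ → [+nasal]; 3 /g/ blocks.

1 2 4 6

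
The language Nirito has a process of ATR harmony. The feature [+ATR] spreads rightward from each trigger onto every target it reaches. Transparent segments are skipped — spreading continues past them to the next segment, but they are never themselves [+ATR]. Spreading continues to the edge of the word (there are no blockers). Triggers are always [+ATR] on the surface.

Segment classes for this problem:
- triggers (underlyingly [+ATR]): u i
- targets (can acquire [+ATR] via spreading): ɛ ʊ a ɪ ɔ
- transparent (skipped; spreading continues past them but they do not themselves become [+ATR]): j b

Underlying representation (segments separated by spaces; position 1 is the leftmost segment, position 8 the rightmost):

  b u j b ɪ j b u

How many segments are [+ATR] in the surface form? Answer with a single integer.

From /u/ at 2 rightward: 3 /j/ transparent; 4 /b/ transparent; 5 /ɪ/ → [+ATR]; 6 /j/ transparent; 7 /b/ transparent; 8 /u/ is itself a trigger — this domain ends here.
From /u/ at 8 rightward: word edge.
[+ATR] positions on the surface: 2 5 8.

3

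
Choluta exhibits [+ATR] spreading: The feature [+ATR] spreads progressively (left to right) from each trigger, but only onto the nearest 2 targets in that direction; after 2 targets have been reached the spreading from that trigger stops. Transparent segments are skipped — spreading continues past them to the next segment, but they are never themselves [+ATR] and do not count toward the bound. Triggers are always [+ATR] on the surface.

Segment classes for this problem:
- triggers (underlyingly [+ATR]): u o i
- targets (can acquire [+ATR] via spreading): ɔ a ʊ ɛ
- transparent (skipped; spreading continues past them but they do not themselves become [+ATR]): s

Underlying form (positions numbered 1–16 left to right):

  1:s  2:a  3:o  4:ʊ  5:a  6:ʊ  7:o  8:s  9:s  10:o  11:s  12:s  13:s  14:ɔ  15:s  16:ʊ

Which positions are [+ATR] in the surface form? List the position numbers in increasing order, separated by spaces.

From /o/ at 3 rightward: 4 /ʊ/ → [+ATR]; 5 /a/ → [+ATR]; bound reached.
From /o/ at 7 rightward: 8 /s/ transparent; 9 /s/ transparent; 10 /o/ is itself a trigger — this domain ends here.
From /o/ at 10 rightward: 11 /s/ transparent; 12 /s/ transparent; 13 /s/ transparent; 14 /ɔ/ → [+ATR]; 15 /s/ transparent; 16 /ʊ/ → [+ATR]; bound reached.
Targets with no active source: positions 2 6 stay [-ATR].

3 4 5 7 10 14 16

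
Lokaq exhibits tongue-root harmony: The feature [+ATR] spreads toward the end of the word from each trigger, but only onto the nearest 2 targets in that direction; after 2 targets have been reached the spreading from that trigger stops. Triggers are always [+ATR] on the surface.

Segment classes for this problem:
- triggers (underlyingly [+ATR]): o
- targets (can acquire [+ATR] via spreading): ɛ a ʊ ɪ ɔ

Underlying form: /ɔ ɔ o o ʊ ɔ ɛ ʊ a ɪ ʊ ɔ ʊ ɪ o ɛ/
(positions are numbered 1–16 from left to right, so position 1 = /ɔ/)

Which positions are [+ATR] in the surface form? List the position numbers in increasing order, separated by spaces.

From /o/ at 3 rightward: 4 /o/ is itself a trigger — this domain ends here.
From /o/ at 4 rightward: 5 /ʊ/ → [+ATR]; 6 /ɔ/ → [+ATR]; bound reached.
From /o/ at 15 rightward: 16 /ɛ/ → [+ATR]; word edge.
Targets with no active source: positions 1 2 7 8 9 10 11 12 13 14 stay [-ATR].

3 4 5 6 15 16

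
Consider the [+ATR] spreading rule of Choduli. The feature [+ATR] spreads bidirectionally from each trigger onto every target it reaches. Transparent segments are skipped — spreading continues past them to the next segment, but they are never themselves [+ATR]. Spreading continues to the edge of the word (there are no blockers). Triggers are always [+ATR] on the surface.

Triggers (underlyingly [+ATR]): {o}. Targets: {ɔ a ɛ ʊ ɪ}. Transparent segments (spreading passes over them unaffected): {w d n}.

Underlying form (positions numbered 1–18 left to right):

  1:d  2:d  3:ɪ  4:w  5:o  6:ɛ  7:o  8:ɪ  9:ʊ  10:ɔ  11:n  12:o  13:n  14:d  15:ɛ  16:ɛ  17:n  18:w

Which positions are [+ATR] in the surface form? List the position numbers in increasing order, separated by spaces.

3 5 6 7 8 9 10 12 15 16

From /o/ at 5 rightward: 6 /ɛ/ → [+ATR]; 7 /o/ is itself a trigger — this domain ends here.
From /o/ at 5 leftward: 4 /w/ transparent; 3 /ɪ/ → [+ATR]; 2 /d/ transparent; 1 /d/ transparent; word edge.
From /o/ at 7 rightward: 8 /ɪ/ → [+ATR]; 9 /ʊ/ → [+ATR]; 10 /ɔ/ → [+ATR]; 11 /n/ transparent; 12 /o/ is itself a trigger — this domain ends here.
From /o/ at 7 leftward: 6 /ɛ/ → [+ATR]; 5 /o/ is itself a trigger — this domain ends here.
From /o/ at 12 rightward: 13 /n/ transparent; 14 /d/ transparent; 15 /ɛ/ → [+ATR]; 16 /ɛ/ → [+ATR]; 17 /n/ transparent; 18 /w/ transparent; word edge.
From /o/ at 12 leftward: 11 /n/ transparent; 10 /ɔ/ → [+ATR]; 9 /ʊ/ → [+ATR]; 8 /ɪ/ → [+ATR]; 7 /o/ is itself a trigger — this domain ends here.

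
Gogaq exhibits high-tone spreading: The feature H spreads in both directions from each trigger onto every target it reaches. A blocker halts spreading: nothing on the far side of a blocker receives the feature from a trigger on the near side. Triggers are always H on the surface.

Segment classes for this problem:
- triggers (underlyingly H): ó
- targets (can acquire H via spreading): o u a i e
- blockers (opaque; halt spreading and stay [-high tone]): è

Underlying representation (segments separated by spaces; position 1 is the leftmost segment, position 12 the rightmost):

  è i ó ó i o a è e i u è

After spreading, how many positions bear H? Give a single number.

6

From /ó/ at 3 rightward: 4 /ó/ is itself a trigger — this domain ends here.
From /ó/ at 3 leftward: 2 /i/ → H; 1 /è/ blocks.
From /ó/ at 4 rightward: 5 /i/ → H; 6 /o/ → H; 7 /a/ → H; 8 /è/ blocks.
From /ó/ at 4 leftward: 3 /ó/ is itself a trigger — this domain ends here.
Targets with no active source: positions 9 10 11 stay [-high tone].
H positions on the surface: 2 3 4 5 6 7.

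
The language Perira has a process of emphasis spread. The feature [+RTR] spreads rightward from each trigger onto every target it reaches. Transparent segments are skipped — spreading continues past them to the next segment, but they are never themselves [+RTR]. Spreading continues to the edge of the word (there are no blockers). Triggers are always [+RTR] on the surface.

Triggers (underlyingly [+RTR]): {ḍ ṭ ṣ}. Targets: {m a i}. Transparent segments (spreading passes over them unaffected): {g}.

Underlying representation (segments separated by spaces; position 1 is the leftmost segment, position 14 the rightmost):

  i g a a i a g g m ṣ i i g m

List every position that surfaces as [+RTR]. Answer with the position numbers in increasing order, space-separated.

From /ṣ/ at 10 rightward: 11 /i/ → [+RTR]; 12 /i/ → [+RTR]; 13 /g/ transparent; 14 /m/ → [+RTR]; word edge.
Targets with no active source: positions 1 3 4 5 6 9 stay [-emphatic].

10 11 12 14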